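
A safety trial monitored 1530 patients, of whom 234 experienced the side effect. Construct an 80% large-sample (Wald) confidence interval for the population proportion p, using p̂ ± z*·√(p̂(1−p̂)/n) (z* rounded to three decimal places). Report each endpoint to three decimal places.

The sample proportion is 234/1530 = 0.15294.
SE(p̂) = √(0.15294·0.84706/1530) = 0.009202.
The 80% critical value is z* = 1.282.
Margin of error: 1.282 × 0.009202 = 0.01180.
Interval: 0.15294 ± 0.01180 → (0.141, 0.165).

(0.141, 0.165)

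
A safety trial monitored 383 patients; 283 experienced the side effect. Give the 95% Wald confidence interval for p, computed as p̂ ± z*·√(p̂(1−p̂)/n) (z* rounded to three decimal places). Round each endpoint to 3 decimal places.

With x = 283 successes in n = 383, p̂ = 0.73890.
Standard error of p̂: √(0.192925/383) = √0.000503721 = 0.022444.
For 95% confidence, z* = 1.960.
Margin = 1.960·0.022444 = 0.04399.
So the interval runs from 0.695 to 0.783.

(0.695, 0.783)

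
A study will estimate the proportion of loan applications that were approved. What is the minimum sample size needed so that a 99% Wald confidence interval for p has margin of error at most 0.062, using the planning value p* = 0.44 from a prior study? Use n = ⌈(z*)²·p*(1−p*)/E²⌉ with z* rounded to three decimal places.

z* = 2.576 at the 99% level.
p*(1−p*) = 0.44·0.56 = 0.2464.
Required n before rounding: 6.635776 × 0.2464 / 0.062² = 425.353.
⌈425.353⌉ = 426.

n = 426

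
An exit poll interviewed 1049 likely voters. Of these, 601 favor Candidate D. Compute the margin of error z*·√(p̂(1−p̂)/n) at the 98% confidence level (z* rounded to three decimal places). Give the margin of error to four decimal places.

ME = 0.0355

Sample proportion p̂ = 601/1049 = 0.57293.
SE(p̂) = √(0.57293·0.42707/1049) = 0.015273.
The 98% critical value is z* = 2.326.
Margin of error = z*·SE = 2.326 × 0.015273 = 0.0355.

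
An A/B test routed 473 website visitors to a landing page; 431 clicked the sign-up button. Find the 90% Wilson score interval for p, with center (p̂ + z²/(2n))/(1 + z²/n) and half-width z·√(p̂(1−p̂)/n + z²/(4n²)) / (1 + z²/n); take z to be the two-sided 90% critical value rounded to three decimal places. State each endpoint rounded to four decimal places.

p̂ = 431/473 = 0.91121; z = 1.645, so z² = 2.706025.
1 + z²/n = 1.005721.
Center = (0.91121 + 0.002860)/1.005721 = 0.90887.
Radicand: p̂(1−p̂)/n + z²/(4n²) = 0.000171058 + 0.000003024 = 0.000174082.
Half-width = 1.645·√0.000174082/1.005721 = 0.02158.
CI: 0.90887 ± 0.02158 = (0.8873, 0.9304).

(0.8873, 0.9304)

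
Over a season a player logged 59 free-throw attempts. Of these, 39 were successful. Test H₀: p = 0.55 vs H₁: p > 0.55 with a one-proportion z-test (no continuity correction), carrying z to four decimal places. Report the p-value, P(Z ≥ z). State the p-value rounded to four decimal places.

p-value = 0.0433

The sample proportion is 39/59 = 0.66102.
Null standard error: √(0.55·0.45/59) = √0.004194915 = 0.064768.
Test statistic (full precision, shown to 4 dp): z = (39/59 − 0.55)/SE₀ ≈ 1.7141.
From the standard normal, P(Z ≥ z) = 0.0433.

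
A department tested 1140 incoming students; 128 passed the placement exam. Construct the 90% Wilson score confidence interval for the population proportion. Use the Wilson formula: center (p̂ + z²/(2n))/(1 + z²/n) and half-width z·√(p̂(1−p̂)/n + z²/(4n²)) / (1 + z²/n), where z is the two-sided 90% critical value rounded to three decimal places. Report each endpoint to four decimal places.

p̂ = 128/1140 = 0.11228; z = 1.645, so z² = 2.706025.
1 + z²/n = 1.002374.
Adjusted center: (0.11228 + z²/(2n))/1.002374 = 0.11320.
Radicand: p̂(1−p̂)/n + z²/(4n²) = 0.000087433 + 0.000000521 = 0.000087954.
Half-width = 1.645·√0.000087954/1.002374 = 0.01539.
So the interval runs from 0.0978 to 0.1286.

(0.0978, 0.1286)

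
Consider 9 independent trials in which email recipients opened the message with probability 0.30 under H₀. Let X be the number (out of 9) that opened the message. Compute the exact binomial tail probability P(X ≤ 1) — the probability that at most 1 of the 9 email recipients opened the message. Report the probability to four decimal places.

X ~ Binomial(n=9, p=0.30).
P(X ≤ 1) = C(9,0)·0.30^0·0.70^9 + C(9,1)·0.30^1·0.70^8.
= 0.040354 + 0.155650 = 0.1960.

P = 0.1960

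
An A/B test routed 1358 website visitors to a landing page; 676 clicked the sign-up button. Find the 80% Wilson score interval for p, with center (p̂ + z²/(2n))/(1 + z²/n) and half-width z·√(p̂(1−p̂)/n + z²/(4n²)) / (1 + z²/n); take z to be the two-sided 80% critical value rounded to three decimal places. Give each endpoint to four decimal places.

Here p̂ = 676/1358 = 0.49779 and z = 1.282 (z² = 1.643524).
1 + z²/n = 1.001210.
Center = (0.49779 + 0.000605)/1.001210 = 0.49779.
Radicand: p̂(1−p̂)/n + z²/(4n²) = 0.000184091 + 0.000000223 = 0.000184314.
Half-width = z·√(radicand)/denom = 1.282·0.013576/1.001210 = 0.01738.
Interval: 0.49779 ± 0.01738 → (0.4804, 0.5152).

(0.4804, 0.5152)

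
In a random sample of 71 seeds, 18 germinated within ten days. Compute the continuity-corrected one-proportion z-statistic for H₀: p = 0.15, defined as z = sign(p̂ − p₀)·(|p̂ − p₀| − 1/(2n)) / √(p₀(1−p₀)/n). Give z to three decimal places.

p̂ = 18/71 = 0.25352. p̂ − p₀ = 0.103521.
Continuity correction 1/(2n) = 1/142 = 0.007042.
Corrected numerator: |0.103521| − 0.007042 = 0.096479.
Null standard error: √(0.15·0.85/71) = √0.001795775 = 0.042377.
z = (+)0.096479/0.042377 = 2.277.

z = 2.277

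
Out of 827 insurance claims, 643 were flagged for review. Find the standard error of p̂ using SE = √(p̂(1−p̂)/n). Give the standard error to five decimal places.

SE = 0.01446

With x = 643 successes in n = 827, p̂ = 0.77751.
p̂(1−p̂) = 0.77751·0.22249 = 0.172988.
Dividing by n and taking the root: √0.000209175 = 0.01446.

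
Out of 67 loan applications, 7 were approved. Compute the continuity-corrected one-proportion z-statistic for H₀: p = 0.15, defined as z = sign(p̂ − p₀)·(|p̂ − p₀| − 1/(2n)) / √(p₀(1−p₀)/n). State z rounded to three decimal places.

Sample proportion p̂ = 7/67 = 0.10448. p̂ − p₀ = -0.045522.
1/(2n) = 0.007463.
Corrected numerator: |-0.045522| − 0.007463 = 0.038059.
Null standard error: √(0.15·0.85/67) = √0.001902985 = 0.043623.
z = −0.038059/0.043623 = -0.872.

z = -0.872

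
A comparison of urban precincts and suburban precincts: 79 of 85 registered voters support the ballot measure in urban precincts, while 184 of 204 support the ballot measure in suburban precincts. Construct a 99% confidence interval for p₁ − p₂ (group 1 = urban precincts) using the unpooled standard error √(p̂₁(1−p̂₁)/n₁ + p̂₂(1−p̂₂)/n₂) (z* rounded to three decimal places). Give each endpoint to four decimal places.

p̂₁ = 79/85 = 0.92941, p̂₂ = 184/204 = 0.90196; p̂₁ − p̂₂ = 0.02745.
Unpooled SE = √(p̂₁(1−p̂₁)/n₁ + p̂₂(1−p̂₂)/n₂) = √(0.000771830 + 0.000433468) = 0.034717.
The 99% critical value is z* = 2.576. Margin = 2.576·0.034717 = 0.08943.
Interval: 0.02745 ± 0.08943 → (-0.0620, 0.1169).

(-0.0620, 0.1169)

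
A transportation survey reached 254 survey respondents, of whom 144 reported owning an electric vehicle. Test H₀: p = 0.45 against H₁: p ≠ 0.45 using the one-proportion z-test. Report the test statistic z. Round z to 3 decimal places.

z = 3.746

The sample proportion is 144/254 = 0.56693.
SE₀ = √(0.45·0.55/254) = 0.031216.
z = (p̂ − p₀)/SE = (0.56693 − 0.45)/0.031216 = 3.746.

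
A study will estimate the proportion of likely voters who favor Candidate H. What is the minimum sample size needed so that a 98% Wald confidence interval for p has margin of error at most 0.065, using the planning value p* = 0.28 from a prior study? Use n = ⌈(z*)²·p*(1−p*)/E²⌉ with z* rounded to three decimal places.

n = 259

The 98% critical value is z* = 2.326.
p*(1−p*) = 0.28·0.72 = 0.2016.
(z*)²·p*(1−p*)/E² = 5.410276·0.2016/0.004225 = 258.157.
⌈258.157⌉ = 259.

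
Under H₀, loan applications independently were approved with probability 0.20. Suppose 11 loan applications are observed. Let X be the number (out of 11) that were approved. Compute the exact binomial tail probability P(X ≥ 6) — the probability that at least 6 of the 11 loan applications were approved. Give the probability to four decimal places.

P = 0.0117

X is binomial with n = 11 and p = 0.20.
P(X ≥ 6) = Σ_{j=6}^{11} C(11,j)·0.20^j·0.80^{11−j}.
= 0.009689 + 0.001730 + 0.000216 + 0.000018 + 0.000001 + 0.000000 = 0.0117.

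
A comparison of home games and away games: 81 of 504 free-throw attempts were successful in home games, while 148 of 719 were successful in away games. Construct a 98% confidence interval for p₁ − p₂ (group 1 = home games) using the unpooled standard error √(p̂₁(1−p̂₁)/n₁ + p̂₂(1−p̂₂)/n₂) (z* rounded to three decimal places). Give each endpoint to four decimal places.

(-0.0969, 0.0066)

p̂₁ = 81/504 = 0.16071, p̂₂ = 148/719 = 0.20584; p̂₁ − p̂₂ = -0.04513.
Unpooled SE = √(p̂₁(1−p̂₁)/n₁ + p̂₂(1−p̂₂)/n₂) = √(0.000267629 + 0.000227358) = 0.022248.
For 98% confidence, z* = 2.326. Margin = 2.326·0.022248 = 0.05175.
So the interval runs from -0.0969 to 0.0066.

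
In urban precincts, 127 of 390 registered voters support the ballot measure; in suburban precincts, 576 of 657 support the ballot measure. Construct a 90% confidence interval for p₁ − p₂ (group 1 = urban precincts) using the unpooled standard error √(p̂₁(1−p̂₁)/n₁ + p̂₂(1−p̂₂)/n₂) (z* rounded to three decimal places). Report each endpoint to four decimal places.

(-0.5954, -0.5067)

p̂₁ = 0.32564, p̂₂ = 0.87671, so the observed difference is -0.55107.
Unpooled SE = √(p̂₁(1−p̂₁)/n₁ + p̂₂(1−p̂₂)/n₂) = √(0.000563074 + 0.000164517) = 0.026974.
z* = 1.645 at the 90% level. Margin = 1.645·0.026974 = 0.04437.
CI: -0.55107 ± 0.04437 = (-0.5954, -0.5067).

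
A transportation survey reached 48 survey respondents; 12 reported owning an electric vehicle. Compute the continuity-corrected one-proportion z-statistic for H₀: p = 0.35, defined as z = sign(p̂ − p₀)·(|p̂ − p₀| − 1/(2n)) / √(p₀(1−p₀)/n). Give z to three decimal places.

z = -1.301

Sample proportion p̂ = 12/48 = 0.25000. p̂ − p₀ = -0.100000.
Continuity correction 1/(2n) = 1/96 = 0.010417.
Corrected numerator: |-0.100000| − 0.010417 = 0.089583.
Under H₀, SE = √(p₀(1−p₀)/n) = √(0.35·0.65/48) = √0.004739583 = 0.068845.
z = (−)0.089583/0.068845 = -1.301.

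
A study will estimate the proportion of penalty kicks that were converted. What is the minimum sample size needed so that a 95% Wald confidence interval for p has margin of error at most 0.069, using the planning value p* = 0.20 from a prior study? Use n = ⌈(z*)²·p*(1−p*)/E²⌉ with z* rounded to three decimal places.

The 95% critical value is z* = 1.960.
p*(1−p*) = 0.20·0.80 = 0.1600.
(z*)²·p*(1−p*)/E² = 3.841600·0.1600/0.004761 = 129.102.
⌈129.102⌉ = 130.

n = 130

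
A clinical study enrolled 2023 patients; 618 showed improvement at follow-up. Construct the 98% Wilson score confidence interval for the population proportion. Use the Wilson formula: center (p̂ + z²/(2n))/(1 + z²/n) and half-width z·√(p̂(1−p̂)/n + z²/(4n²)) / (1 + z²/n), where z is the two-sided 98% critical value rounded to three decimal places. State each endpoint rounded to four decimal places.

Here p̂ = 618/2023 = 0.30549 and z = 2.326 (z² = 5.410276).
Denominator 1 + z²/n = 1 + 5.410276/2023 = 1.002674.
Center = (0.30549 + 0.001337)/1.002674 = 0.30601.
Radicand: p̂(1−p̂)/n + z²/(4n²) = 0.000104876 + 0.000000330 = 0.000105206.
Half-width = z·√(radicand)/denom = 2.326·0.010257/1.002674 = 0.02379.
CI: 0.30601 ± 0.02379 = (0.2822, 0.3298).

(0.2822, 0.3298)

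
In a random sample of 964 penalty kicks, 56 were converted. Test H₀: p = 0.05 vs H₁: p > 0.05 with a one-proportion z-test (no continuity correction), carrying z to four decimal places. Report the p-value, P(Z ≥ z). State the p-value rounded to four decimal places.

p-value = 0.1245

The sample proportion is 56/964 = 0.05809.
Null standard error: √(0.05·0.95/964) = √0.000049274 = 0.007020.
Test statistic (full precision, shown to 4 dp): z = (56/964 − 0.05)/SE₀ ≈ 1.1527.
From the standard normal, P(Z ≥ z) = 0.1245.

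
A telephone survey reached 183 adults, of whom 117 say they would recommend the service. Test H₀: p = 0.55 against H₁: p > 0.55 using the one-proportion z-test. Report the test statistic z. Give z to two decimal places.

z = 2.43

The sample proportion is 117/183 = 0.63934.
Null standard error: √(0.55·0.45/183) = √0.001352459 = 0.036776.
z = (0.63934 − 0.55)/0.036776 = 0.08934/0.036776 = 2.43.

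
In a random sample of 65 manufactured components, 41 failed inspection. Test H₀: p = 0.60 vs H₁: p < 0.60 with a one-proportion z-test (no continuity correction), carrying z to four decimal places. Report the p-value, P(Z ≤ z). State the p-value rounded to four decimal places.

The sample proportion is 41/65 = 0.63077.
Null standard error: √(0.60·0.40/65) = √0.003692308 = 0.060764.
z = (p̂ − p₀)/SE = (41/65 − 0.60)/0.060764 ≈ 0.5064.
p-value = P(Z ≤ z) with z = 0.5064 → 0.6937.

p-value = 0.6937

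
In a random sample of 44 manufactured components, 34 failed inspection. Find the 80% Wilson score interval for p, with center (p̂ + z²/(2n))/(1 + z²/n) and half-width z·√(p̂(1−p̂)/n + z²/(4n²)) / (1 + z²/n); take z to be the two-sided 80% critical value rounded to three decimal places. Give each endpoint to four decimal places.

p̂ = 34/44 = 0.77273; z = 1.282, so z² = 1.643524.
1 + z²/n = 1.037353.
Adjusted center: (0.77273 + z²/(2n))/1.037353 = 0.76291.
Radicand: p̂(1−p̂)/n + z²/(4n²) = 0.003991360 + 0.000212232 = 0.004203592.
Half-width = 1.282·√0.004203592/1.037353 = 0.08013.
CI: 0.76291 ± 0.08013 = (0.6828, 0.8430).

(0.6828, 0.8430)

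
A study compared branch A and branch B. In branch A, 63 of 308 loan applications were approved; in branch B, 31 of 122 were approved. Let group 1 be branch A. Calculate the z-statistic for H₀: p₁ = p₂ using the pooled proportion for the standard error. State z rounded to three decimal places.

Sample proportions: p̂₁ = 63/308 = 0.20455 and p̂₂ = 31/122 = 0.25410.
Pooled p̂ = (63+31)/(308+122) = 94/430 = 0.21860.
Pooled SE = √[0.1708167·0.01144347] ≈ 0.044212.
z = (p̂₁ − p̂₂)/SE = (0.20455 − 0.25410)/0.044212 = -0.04955/0.044212 = -1.121.

z = -1.121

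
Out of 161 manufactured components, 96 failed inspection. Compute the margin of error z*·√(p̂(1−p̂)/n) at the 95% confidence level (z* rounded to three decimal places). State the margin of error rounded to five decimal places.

The sample proportion is 96/161 = 0.59627.
Standard error of p̂: √(0.240731/161) = √0.001495226 = 0.038668.
For 95% confidence, z* = 1.960.
Margin of error = z*·SE = 1.960 × 0.038668 = 0.07579.

ME = 0.07579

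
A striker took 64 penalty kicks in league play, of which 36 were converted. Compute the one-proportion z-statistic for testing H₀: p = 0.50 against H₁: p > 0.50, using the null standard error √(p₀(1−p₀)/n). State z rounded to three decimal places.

z = 1.000

With x = 36 successes in n = 64, p̂ = 0.56250.
Under H₀, SE = √(p₀(1−p₀)/n) = √(0.50·0.50/64) = √0.003906250 = 0.062500.
z = (p̂ − p₀)/SE = (0.56250 − 0.50)/0.062500 = 1.000.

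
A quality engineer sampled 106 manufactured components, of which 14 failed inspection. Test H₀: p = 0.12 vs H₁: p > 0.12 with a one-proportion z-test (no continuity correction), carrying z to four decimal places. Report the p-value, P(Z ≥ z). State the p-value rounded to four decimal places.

p-value = 0.3510

With x = 14 successes in n = 106, p̂ = 0.13208.
SE₀ = √(0.12·0.88/106) = 0.031563.
z = (p̂ − p₀)/SE = (14/106 − 0.12)/0.031563 ≈ 0.3826.
From the standard normal, P(Z ≥ z) = 0.3510.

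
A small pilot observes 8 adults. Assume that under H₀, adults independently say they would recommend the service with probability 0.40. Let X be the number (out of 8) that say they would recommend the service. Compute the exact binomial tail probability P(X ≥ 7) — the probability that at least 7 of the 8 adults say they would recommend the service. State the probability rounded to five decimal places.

X ~ Binomial(n=8, p=0.40).
P(X ≥ 7) = C(8,7)·0.40^7·0.60^1 + C(8,8)·0.40^8·0.60^0.
= 0.007864 + 0.000655 = 0.00852.

P = 0.00852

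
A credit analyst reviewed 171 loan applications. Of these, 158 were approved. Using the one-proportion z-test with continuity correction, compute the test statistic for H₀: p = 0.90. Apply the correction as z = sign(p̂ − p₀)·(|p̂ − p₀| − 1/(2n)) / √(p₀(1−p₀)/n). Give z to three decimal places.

z = 0.918

The sample proportion is 158/171 = 0.92398. p̂ − p₀ = 0.023977.
Continuity correction 1/(2n) = 1/342 = 0.002924.
Corrected numerator: |0.023977| − 0.002924 = 0.021053.
Null standard error: √(0.90·0.10/171) = √0.000526316 = 0.022942.
z = (+)0.021053/0.022942 = 0.918.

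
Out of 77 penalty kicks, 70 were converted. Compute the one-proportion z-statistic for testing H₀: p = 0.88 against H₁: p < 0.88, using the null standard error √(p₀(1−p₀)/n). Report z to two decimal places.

z = 0.79

Sample proportion p̂ = 70/77 = 0.90909.
SE₀ = √(0.88·0.12/77) = 0.037033.
Test statistic: z = 0.02909/0.037033 = 0.79.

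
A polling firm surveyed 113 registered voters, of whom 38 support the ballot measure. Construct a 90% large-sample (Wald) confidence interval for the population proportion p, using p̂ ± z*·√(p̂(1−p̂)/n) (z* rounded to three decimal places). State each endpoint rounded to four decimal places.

(0.2632, 0.4094)

The sample proportion is 38/113 = 0.33628.
SE = √(p̂(1−p̂)/n) = √(0.223197/113) = 0.044443.
z* = 1.645 at the 90% level.
Margin of error: 1.645 × 0.044443 = 0.07311.
Interval: 0.33628 ± 0.07311 → (0.2632, 0.4094).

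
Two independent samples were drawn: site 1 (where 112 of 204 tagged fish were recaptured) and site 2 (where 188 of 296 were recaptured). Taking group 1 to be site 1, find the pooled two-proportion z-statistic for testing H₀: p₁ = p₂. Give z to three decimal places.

z = -1.932

p̂₁ = 112/204 = 0.54902, p̂₂ = 188/296 = 0.63514.
Pooling: p̂ = 300/500 = 0.60000.
SE = √[p̂(1−p̂)(1/n₁+1/n₂)] = √[0.60000·0.40000·(1/204+1/296)] ≈ 0.044579.
z = -0.08612/0.044579 = -1.932.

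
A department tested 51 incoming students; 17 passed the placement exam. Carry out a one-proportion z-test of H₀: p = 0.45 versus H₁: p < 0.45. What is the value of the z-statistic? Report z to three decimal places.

z = -1.675

Sample proportion p̂ = 17/51 = 0.33333.
Under H₀, SE = √(p₀(1−p₀)/n) = √(0.45·0.55/51) = √0.004852941 = 0.069663.
z = (p̂ − p₀)/SE = (0.33333 − 0.45)/0.069663 = -1.675.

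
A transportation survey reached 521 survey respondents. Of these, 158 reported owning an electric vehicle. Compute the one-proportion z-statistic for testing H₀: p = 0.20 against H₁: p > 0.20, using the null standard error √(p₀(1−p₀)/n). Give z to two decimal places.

With x = 158 successes in n = 521, p̂ = 0.30326.
Under H₀, SE = √(p₀(1−p₀)/n) = √(0.20·0.80/521) = √0.000307102 = 0.017524.
z = (0.30326 − 0.20)/0.017524 = 0.10326/0.017524 = 5.89.

z = 5.89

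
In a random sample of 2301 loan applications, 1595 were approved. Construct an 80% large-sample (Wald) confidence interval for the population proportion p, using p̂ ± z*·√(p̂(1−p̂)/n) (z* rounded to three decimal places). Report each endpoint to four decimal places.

(0.6809, 0.7055)

With x = 1595 successes in n = 2301, p̂ = 0.69318.
SE = √(p̂(1−p̂)/n) = √(0.212683/2301) = 0.009614.
For 80% confidence, z* = 1.282.
Margin = 1.282·0.009614 = 0.01233.
Interval: 0.69318 ± 0.01233 → (0.6809, 0.7055).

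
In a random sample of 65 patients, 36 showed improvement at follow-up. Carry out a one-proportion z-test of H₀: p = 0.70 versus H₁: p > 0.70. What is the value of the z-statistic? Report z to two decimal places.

z = -2.57

With x = 36 successes in n = 65, p̂ = 0.55385.
SE₀ = √(0.70·0.30/65) = 0.056840.
Test statistic: z = -0.14615/0.056840 = -2.57.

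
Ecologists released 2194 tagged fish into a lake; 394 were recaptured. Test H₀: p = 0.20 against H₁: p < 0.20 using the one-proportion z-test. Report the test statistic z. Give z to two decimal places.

Sample proportion p̂ = 394/2194 = 0.17958.
SE₀ = √(0.20·0.80/2194) = 0.008540.
Test statistic: z = -0.02042/0.008540 = -2.39.

z = -2.39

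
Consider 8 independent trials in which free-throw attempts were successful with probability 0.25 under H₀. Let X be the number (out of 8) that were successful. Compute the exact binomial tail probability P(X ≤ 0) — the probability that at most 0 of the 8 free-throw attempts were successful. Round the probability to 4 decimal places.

P = 0.1001

X ~ Binomial(n=8, p=0.25).
P(X ≤ 0) = C(8,0)·0.25^0·0.75^8.
= 0.100113 = 0.1001.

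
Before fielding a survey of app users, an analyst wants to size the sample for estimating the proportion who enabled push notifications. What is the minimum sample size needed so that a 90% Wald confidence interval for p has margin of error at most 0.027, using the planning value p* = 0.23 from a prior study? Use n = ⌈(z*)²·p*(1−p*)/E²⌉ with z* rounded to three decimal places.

For 90% confidence, z* = 1.645.
p*(1−p*) = 0.23·0.77 = 0.1771.
(z*)²·p*(1−p*)/E² = 2.706025·0.1771/0.000729 = 657.390.
⌈657.390⌉ = 658.

n = 658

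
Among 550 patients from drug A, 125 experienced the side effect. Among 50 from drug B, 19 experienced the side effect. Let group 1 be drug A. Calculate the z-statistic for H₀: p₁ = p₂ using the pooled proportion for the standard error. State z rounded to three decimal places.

p̂₁ = 125/550 = 0.22727, p̂₂ = 19/50 = 0.38000.
Pooled p̂ = (125+19)/(550+50) = 144/600 = 0.24000.
SE = √[p̂(1−p̂)(1/n₁+1/n₂)] = √[0.24000·0.76000·(1/550+1/50)] ≈ 0.063084.
z = (p̂₁ − p̂₂)/SE = (0.22727 − 0.38000)/0.063084 = -0.15273/0.063084 = -2.421.

z = -2.421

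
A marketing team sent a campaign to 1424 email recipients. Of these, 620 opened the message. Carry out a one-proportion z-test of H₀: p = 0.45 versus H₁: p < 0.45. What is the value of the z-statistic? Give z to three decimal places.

With x = 620 successes in n = 1424, p̂ = 0.43539.
Null standard error: √(0.45·0.55/1424) = √0.000173806 = 0.013184.
z = (0.43539 − 0.45)/0.013184 = -0.01461/0.013184 = -1.108.

z = -1.108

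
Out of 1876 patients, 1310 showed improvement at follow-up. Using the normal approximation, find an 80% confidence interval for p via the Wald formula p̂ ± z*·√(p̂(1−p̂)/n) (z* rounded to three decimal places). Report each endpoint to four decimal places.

(0.6847, 0.7119)

With x = 1310 successes in n = 1876, p̂ = 0.69829.
SE(p̂) = √(0.69829·0.30171/1876) = 0.010597.
For 80% confidence, z* = 1.282.
Margin = 1.282·0.010597 = 0.01359.
CI: 0.69829 ± 0.01359 = (0.6847, 0.7119).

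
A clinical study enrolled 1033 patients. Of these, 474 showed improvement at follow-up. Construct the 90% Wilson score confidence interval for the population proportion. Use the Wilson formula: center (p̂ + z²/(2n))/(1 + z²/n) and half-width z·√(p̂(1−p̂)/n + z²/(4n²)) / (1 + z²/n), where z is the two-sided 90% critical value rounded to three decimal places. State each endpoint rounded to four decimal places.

(0.4335, 0.4844)

p̂ = 474/1033 = 0.45886; z = 1.645, so z² = 2.706025.
Denominator 1 + z²/n = 1 + 2.706025/1033 = 1.002620.
Center = (0.45886 + 0.001310)/1.002620 = 0.45897.
Radicand: p̂(1−p̂)/n + z²/(4n²) = 0.000240375 + 0.000000634 = 0.000241009.
Half-width = 1.645·√0.000241009/1.002620 = 0.02547.
So the interval runs from 0.4335 to 0.4844.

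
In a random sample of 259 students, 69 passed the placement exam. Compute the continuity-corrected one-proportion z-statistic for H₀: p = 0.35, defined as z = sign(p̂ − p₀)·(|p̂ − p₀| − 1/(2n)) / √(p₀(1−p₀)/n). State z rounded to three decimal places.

z = -2.755

p̂ = 69/259 = 0.26641. p̂ − p₀ = -0.083591.
1/(2n) = 0.001931.
Corrected numerator: |-0.083591| − 0.001931 = 0.081660.
Under H₀, SE = √(p₀(1−p₀)/n) = √(0.35·0.65/259) = √0.000878378 = 0.029637.
z = (−)0.081660/0.029637 = -2.755.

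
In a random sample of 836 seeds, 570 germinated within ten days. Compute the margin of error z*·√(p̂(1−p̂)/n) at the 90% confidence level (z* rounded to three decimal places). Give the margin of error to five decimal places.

Sample proportion p̂ = 570/836 = 0.68182.
SE = √(p̂(1−p̂)/n) = √(0.216942/836) = 0.016109.
z* = 1.645 at the 90% level.
So ME = 0.02650.

ME = 0.02650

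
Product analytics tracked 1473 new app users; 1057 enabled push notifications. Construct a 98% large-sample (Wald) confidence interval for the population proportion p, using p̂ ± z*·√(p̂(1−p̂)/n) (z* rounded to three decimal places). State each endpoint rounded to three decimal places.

With x = 1057 successes in n = 1473, p̂ = 0.71758.
Standard error of p̂: √(0.202658/1473) = √0.000137582 = 0.011730.
z* = 2.326 at the 98% level.
Margin = 2.326·0.011730 = 0.02728.
So the interval runs from 0.690 to 0.745.

(0.690, 0.745)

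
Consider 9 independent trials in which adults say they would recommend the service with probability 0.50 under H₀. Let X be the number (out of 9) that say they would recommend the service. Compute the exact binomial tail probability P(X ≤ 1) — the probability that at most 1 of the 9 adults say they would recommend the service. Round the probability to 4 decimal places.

X ~ Binomial(n=9, p=0.50).
P(X ≤ 1) = C(9,0)·0.50^0·0.50^9 + C(9,1)·0.50^1·0.50^8.
= 0.001953 + 0.017578 = 0.0195.

P = 0.0195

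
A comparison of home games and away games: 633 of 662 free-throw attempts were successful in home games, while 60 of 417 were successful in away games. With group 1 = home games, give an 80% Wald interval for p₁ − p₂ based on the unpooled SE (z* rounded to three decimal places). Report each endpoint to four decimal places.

(0.7880, 0.8366)

p̂₁ = 633/662 = 0.95619, p̂₂ = 60/417 = 0.14388; p̂₁ − p̂₂ = 0.81231.
Unpooled SE = √(p̂₁(1−p̂₁)/n₁ + p̂₂(1−p̂₂)/n₂) = √(0.000063274 + 0.000295401) = 0.018939.
For 80% confidence, z* = 1.282. Margin of error = 0.02428.
Interval: 0.81231 ± 0.02428 → (0.7880, 0.8366).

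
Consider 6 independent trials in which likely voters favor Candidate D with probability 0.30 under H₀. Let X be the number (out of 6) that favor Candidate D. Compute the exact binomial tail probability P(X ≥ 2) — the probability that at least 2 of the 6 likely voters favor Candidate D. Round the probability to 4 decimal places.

P = 0.5798

X ~ Binomial(n=6, p=0.30).
P(X ≥ 2) = Σ_{j=2}^{6} C(6,j)·0.30^j·0.70^{6−j}.
= 0.324135 + 0.185220 + 0.059535 + 0.010206 + 0.000729 = 0.5798.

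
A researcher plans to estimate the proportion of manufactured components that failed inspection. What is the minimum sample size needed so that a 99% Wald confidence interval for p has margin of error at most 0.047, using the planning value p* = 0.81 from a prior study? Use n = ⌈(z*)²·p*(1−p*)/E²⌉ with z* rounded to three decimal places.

For 99% confidence, z* = 2.576.
p*(1−p*) = 0.1539.
Required n before rounding: 6.635776 × 0.1539 / 0.047² = 462.311.
Rounding up, n = 463.

n = 463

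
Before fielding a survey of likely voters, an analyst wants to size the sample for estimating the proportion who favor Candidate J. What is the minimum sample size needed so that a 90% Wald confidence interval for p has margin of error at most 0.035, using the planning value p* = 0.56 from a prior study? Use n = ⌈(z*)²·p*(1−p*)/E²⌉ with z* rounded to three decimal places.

z* = 1.645 at the 90% level.
p*(1−p*) = 0.56·0.44 = 0.2464.
(z*)²·p*(1−p*)/E² = 2.706025·0.2464/0.001225 = 544.298.
⌈544.298⌉ = 545.

n = 545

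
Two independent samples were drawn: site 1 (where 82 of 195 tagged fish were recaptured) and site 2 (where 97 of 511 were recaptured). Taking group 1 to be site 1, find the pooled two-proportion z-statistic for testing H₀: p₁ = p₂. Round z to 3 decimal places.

p̂₁ = 82/195 = 0.42051, p̂₂ = 97/511 = 0.18982.
Pooled p̂ = (82+97)/(195+511) = 179/706 = 0.25354.
Pooled SE = √[0.1892580·0.00708515] ≈ 0.036619.
z = (p̂₁ − p̂₂)/SE = (0.42051 − 0.18982)/0.036619 = 0.23069/0.036619 = 6.300.

z = 6.300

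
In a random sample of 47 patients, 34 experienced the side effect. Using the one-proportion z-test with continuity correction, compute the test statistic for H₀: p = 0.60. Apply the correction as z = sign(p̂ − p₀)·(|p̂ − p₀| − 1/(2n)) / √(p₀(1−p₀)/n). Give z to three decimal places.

The sample proportion is 34/47 = 0.72340. p̂ − p₀ = 0.123404.
1/(2n) = 0.010638.
Corrected numerator: |0.123404| − 0.010638 = 0.112766.
Under H₀, SE = √(p₀(1−p₀)/n) = √(0.60·0.40/47) = √0.005106383 = 0.071459.
z = +0.112766/0.071459 = 1.578.

z = 1.578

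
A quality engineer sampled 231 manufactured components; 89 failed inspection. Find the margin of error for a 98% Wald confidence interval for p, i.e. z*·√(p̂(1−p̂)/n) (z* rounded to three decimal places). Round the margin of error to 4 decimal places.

ME = 0.0745

With x = 89 successes in n = 231, p̂ = 0.38528.
Standard error of p̂: √(0.236840/231) = √0.001025280 = 0.032020.
The 98% critical value is z* = 2.326.
Margin of error = z*·SE = 2.326 × 0.032020 = 0.0745.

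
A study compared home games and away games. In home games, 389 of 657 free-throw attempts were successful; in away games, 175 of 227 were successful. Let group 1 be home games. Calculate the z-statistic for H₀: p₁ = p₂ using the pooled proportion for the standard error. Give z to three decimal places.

z = -4.834

Sample proportions: p̂₁ = 389/657 = 0.59209 and p̂₂ = 175/227 = 0.77093.
Pooling: p̂ = 564/884 = 0.63801.
Pooled SE = √[0.2309535·0.00592736] ≈ 0.036999.
z = -0.17884/0.036999 = -4.834.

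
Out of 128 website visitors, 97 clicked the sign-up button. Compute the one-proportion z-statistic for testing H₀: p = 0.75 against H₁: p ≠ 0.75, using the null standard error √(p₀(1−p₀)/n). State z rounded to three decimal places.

z = 0.204

p̂ = 97/128 = 0.75781.
SE₀ = √(0.75·0.25/128) = 0.038273.
Test statistic: z = 0.00781/0.038273 = 0.204.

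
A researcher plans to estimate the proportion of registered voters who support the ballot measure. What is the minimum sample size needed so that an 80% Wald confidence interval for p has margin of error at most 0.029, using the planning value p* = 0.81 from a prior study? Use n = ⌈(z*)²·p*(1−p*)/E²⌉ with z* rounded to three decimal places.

z* = 1.282 at the 80% level.
p*(1−p*) = 0.81·0.19 = 0.1539.
Required n before rounding: 1.643524 × 0.1539 / 0.029² = 300.759.
Rounding up, n = 301.

n = 301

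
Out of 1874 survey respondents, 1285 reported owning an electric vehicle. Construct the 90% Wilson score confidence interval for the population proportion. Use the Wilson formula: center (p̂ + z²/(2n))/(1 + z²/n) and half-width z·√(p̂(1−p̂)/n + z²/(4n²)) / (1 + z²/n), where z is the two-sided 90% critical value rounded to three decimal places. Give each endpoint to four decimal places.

Here p̂ = 1285/1874 = 0.68570 and z = 1.645 (z² = 2.706025).
1 + z²/n = 1.001444.
Adjusted center: (0.68570 + z²/(2n))/1.001444 = 0.68543.
Radicand: p̂(1−p̂)/n + z²/(4n²) = 0.000115003 + 0.000000193 = 0.000115196.
Half-width = 1.645·√0.000115196/1.001444 = 0.01763.
So the interval runs from 0.6678 to 0.7031.

(0.6678, 0.7031)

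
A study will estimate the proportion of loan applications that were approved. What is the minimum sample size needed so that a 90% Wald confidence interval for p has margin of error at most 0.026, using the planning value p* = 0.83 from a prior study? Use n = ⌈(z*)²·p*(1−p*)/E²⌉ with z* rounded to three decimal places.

n = 565

The 90% critical value is z* = 1.645.
p*(1−p*) = 0.1411.
Required n before rounding: 2.706025 × 0.1411 / 0.026² = 564.823.
⌈564.823⌉ = 565.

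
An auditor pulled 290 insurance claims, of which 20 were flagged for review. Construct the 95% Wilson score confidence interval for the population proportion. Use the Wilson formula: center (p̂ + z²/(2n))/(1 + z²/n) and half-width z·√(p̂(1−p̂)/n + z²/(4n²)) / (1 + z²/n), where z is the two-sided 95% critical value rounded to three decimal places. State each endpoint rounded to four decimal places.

(0.0451, 0.1041)

Here p̂ = 20/290 = 0.06897 and z = 1.960 (z² = 3.841600).
1 + z²/n = 1.013247.
Adjusted center: (0.06897 + z²/(2n))/1.013247 = 0.07460.
Radicand: p̂(1−p̂)/n + z²/(4n²) = 0.000221411 + 0.000011420 = 0.000232831.
Half-width = z·√(radicand)/denom = 1.960·0.015259/1.013247 = 0.02952.
Interval: 0.07460 ± 0.02952 → (0.0451, 0.1041).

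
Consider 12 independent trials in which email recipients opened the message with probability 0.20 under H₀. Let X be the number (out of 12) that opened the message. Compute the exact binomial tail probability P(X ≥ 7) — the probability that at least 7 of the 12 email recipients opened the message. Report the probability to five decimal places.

X is binomial with n = 12 and p = 0.20.
P(X ≥ 7) = Σ_{j=7}^{12} C(12,j)·0.20^j·0.80^{12−j}.
= 0.003322 + 0.000519 + 0.000058 + 0.000004 + 0.000000 + 0.000000 = 0.00390.

P = 0.00390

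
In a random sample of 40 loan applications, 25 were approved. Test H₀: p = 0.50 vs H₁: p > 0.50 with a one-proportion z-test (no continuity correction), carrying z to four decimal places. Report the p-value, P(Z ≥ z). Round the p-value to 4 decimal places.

With x = 25 successes in n = 40, p̂ = 0.62500.
Null standard error: √(0.50·0.50/40) = √0.006250000 = 0.079057.
z = (p̂ − p₀)/SE = (25/40 − 0.50)/0.079057 ≈ 1.5811.
From the standard normal, P(Z ≥ z) = 0.0569.

p-value = 0.0569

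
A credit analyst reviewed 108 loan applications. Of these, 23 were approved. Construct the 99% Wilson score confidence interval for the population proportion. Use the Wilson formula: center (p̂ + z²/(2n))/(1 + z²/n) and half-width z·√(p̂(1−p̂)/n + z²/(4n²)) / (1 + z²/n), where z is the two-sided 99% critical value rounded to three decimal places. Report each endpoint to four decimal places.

Here p̂ = 23/108 = 0.21296 and z = 2.576 (z² = 6.635776).
Denominator 1 + z²/n = 1 + 6.635776/108 = 1.061442.
Center = (0.21296 + 0.030721)/1.061442 = 0.22958.
Radicand: p̂(1−p̂)/n + z²/(4n²) = 0.001551942 + 0.000142228 = 0.001694170.
Half-width = z·√(radicand)/denom = 2.576·0.041160/1.061442 = 0.09989.
Interval: 0.22958 ± 0.09989 → (0.1297, 0.3295).

(0.1297, 0.3295)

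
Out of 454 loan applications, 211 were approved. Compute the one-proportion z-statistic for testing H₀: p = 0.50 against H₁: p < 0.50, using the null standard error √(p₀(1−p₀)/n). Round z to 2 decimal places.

Sample proportion p̂ = 211/454 = 0.46476.
Null standard error: √(0.50·0.50/454) = √0.000550661 = 0.023466.
z = (p̂ − p₀)/SE = (0.46476 − 0.50)/0.023466 = -1.50.

z = -1.50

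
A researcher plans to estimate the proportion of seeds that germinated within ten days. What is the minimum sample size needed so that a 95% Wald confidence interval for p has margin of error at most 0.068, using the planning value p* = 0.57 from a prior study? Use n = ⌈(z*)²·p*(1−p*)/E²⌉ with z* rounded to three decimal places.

n = 204

The 95% critical value is z* = 1.960.
p*(1−p*) = 0.2451.
(z*)²·p*(1−p*)/E² = 3.841600·0.2451/0.004624 = 203.628.
⌈203.628⌉ = 204.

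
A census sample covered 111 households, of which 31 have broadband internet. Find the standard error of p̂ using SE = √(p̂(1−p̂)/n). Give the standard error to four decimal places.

p̂ = 31/111 = 0.27928.
p̂(1−p̂) = 0.27928·0.72072 = 0.201283.
SE = √(0.201283/111) = √0.001813360 = 0.0426.

SE = 0.0426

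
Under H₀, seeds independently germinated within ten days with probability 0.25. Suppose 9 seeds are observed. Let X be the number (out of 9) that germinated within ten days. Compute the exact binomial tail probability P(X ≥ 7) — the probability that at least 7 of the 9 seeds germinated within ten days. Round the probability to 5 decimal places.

P = 0.00134

X is binomial with n = 9 and p = 0.25.
P(X ≥ 7) = C(9,7)·0.25^7·0.75^2 + C(9,8)·0.25^8·0.75^1 + C(9,9)·0.25^9·0.75^0.
= 0.001236 + 0.000103 + 0.000004 = 0.00134.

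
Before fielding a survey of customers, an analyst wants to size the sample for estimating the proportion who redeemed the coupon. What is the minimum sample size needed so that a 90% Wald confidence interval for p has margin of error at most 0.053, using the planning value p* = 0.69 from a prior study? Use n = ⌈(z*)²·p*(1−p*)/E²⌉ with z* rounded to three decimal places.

The 90% critical value is z* = 1.645.
p*(1−p*) = 0.2139.
Required n before rounding: 2.706025 × 0.2139 / 0.053² = 206.059.
Rounding up, n = 207.

n = 207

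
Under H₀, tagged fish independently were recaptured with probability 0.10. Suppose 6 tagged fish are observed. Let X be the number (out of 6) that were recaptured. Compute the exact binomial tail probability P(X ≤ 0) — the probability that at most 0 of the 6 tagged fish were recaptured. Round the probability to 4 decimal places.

X ~ Binomial(n=6, p=0.10).
P(X ≤ 0) = C(6,0)·0.10^0·0.90^6.
= 0.531441 = 0.5314.

P = 0.5314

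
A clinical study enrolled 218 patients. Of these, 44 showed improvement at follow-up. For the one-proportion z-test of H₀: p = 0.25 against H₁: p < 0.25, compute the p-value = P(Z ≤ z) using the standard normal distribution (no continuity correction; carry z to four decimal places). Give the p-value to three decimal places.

p-value = 0.050

The sample proportion is 44/218 = 0.20183.
Null standard error: √(0.25·0.75/218) = √0.000860092 = 0.029327.
Test statistic (full precision, shown to 4 dp): z = (44/218 − 0.25)/SE₀ ≈ -1.6423.
p-value = P(Z ≤ z) with z = -1.6423 → 0.050.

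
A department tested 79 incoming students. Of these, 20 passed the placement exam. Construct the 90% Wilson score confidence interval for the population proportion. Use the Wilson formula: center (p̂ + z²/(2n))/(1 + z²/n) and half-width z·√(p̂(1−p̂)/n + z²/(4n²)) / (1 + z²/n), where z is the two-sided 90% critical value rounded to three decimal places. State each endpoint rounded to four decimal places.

p̂ = 20/79 = 0.25316; z = 1.645, so z² = 2.706025.
Denominator 1 + z²/n = 1 + 2.706025/79 = 1.034253.
Center = (0.25316 + 0.017127)/1.034253 = 0.26134.
Radicand: p̂(1−p̂)/n + z²/(4n²) = 0.002393320 + 0.000108397 = 0.002501717.
Half-width = 1.645·√0.002501717/1.034253 = 0.07955.
Interval: 0.26134 ± 0.07955 → (0.1818, 0.3409).

(0.1818, 0.3409)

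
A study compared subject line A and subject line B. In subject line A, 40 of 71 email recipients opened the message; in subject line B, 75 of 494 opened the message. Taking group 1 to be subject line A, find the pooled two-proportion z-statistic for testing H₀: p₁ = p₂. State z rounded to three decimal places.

p̂₁ = 40/71 = 0.56338, p̂₂ = 75/494 = 0.15182.
Pooled p̂ = (40+75)/(71+494) = 115/565 = 0.20354.
Pooled SE = √[0.1621114·0.01610880] ≈ 0.051102.
z = (p̂₁ − p̂₂)/SE = (0.56338 − 0.15182)/0.051102 = 0.41156/0.051102 = 8.054.

z = 8.054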